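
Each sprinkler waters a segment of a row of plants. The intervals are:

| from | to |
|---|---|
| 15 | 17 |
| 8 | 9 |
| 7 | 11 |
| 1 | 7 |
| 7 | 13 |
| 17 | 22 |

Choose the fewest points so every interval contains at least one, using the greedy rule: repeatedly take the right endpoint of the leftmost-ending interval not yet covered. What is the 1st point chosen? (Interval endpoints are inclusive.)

Sort by right endpoint; whenever an interval is uncovered, place a point at its right end.
Sorted: [1,7] [8,9] [7,11] [7,13] [15,17] [17,22]
{[1,7]} hit by 7; {[8,9],[7,11],[7,13]} hit by 9; {[15,17],[17,22]} hit by 17.
Points: 7, 9, 17 (3 total).

7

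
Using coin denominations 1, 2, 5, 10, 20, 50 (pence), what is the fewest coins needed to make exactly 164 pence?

6

164 − 3×50→14 − 1×10→4 − 2×2→0
Total coins = 3 + 1 + 2 = 6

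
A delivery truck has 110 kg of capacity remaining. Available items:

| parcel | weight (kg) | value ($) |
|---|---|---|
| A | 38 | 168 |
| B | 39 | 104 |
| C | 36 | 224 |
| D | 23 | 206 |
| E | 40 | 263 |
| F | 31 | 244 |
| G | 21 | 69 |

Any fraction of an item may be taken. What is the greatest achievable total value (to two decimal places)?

Order: D (206/23=8.96) > F (244/31=7.87) > E (263/40=6.58) > C (224/36=6.22) > A (168/38=4.42) > G (69/21=3.29) > B (104/39=2.67)
Fill: take D (23 @ 206) → take F (31 @ 244) → take E (40 @ 263) → take 16/36 of C → 99.56; 110/110 used.
Total value = 812.56

812.56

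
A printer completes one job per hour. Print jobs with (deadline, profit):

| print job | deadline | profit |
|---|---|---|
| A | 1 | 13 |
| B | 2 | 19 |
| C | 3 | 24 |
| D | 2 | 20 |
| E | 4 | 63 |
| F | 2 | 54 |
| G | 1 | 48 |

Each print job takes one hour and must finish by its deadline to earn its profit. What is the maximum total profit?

189

By profit: E(d4,63), F(d2,54), G(d1,48), C(d3,24), D(d2,20), B(d2,19), A(d1,13)
E→slot 4; F→slot 2; G→slot 1; C→slot 3; D skipped; B skipped; A skipped.
Profit = 48 + 54 + 24 + 63 = 189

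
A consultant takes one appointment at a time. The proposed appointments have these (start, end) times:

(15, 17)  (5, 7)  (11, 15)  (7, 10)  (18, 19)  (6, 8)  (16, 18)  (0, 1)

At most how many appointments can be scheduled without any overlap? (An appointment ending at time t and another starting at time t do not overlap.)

6

Sorted by end: (0,1)  (5,7)  (6,8)  (7,10)  (11,15)  (15,17)  (16,18)  (18,19)
take (0,1); take (5,7); skip (6,8); take (7,10); take (11,15); take (15,17); skip (16,18); take (18,19).
Selected 6 appointments.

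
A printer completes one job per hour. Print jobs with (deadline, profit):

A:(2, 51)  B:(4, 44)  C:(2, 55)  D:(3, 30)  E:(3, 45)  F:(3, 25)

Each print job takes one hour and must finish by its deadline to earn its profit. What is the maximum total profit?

195

By profit: C(d2,55), A(d2,51), E(d3,45), B(d4,44), D(d3,30), F(d3,25)
C→slot 2; A→slot 1; E→slot 3; B→slot 4; D skipped; F skipped.
Profit = 51 + 55 + 45 + 44 = 195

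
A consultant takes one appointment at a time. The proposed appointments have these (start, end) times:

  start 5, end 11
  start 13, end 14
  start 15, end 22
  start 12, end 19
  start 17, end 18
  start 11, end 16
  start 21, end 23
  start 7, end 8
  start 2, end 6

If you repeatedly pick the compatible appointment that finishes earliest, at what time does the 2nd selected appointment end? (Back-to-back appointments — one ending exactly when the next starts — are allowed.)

Sorted by end: (2,6)  (7,8)  (5,11)  (13,14)  (11,16)  (17,18)  (12,19)  (15,22)  (21,23)
take (2,6); take (7,8); skip (5,11); take (13,14); take (17,18); skip (12,19); skip (15,22); take (21,23).
Selected: (2,6) (7,8) (13,14) (17,18) (21,23)

8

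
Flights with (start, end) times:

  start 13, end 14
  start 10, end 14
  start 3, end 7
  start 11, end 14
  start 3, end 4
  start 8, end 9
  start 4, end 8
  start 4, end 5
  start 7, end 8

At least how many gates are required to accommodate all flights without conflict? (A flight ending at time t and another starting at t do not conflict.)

Count concurrent intervals with a sweep; the peak is the room count.
Events (time:±→running): 3:+→1 3:+→2 4:-→1 4:+→2 4:+→3 … peak 3.

3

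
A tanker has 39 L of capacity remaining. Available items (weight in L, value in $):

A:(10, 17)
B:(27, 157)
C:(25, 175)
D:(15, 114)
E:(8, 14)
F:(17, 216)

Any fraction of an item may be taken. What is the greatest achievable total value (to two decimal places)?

379.00

Order: F (216/17=12.71) > D (114/15=7.60) > C (175/25=7.00) > B (157/27=5.81) > E (14/8=1.75) > A (17/10=1.70)
Fill: take F (17 @ 216) → take D (15 @ 114) → take 7/25 of C → 49.00; 39/39 used.
Total value = 379.00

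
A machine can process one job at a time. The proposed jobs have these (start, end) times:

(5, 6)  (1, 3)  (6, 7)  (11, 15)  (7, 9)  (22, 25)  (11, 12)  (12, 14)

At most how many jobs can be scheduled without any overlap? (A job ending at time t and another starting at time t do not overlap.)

Order by finish time; keep every interval that doesn't clash with the previous kept one.
Sorted by end: (1,3)  (5,6)  (6,7)  (7,9)  (11,12)  (12,14)  (11,15)  (22,25)
take (1,3); take (5,6); take (6,7); take (7,9); take (11,12); take (12,14); take (22,25).
Selected 7 jobs.

7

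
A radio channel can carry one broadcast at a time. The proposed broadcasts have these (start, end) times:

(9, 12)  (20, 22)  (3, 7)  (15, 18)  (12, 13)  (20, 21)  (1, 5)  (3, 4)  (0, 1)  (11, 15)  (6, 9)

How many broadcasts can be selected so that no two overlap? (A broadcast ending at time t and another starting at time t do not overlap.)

Order by finish time; keep every interval that doesn't clash with the previous kept one.
By end time: (0,1), (3,4), (1,5), (3,7), (6,9), (9,12), (12,13), (11,15), (15,18), (20,21), (20,22).
Pick (0,1); next start ≥ 1 → (3,4); next start ≥ 4 → (6,9); next start ≥ 9 → (9,12); next start ≥ 12 → (12,13); next start ≥ 13 → (15,18); next start ≥ 18 → (20,21).
Selected 7 broadcasts.

7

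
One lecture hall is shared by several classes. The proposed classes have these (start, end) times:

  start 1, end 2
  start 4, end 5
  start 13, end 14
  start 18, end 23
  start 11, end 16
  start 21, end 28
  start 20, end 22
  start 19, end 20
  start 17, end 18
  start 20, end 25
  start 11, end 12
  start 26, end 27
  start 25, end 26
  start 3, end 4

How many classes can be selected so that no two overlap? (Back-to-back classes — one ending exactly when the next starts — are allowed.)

By end time: (1,2), (3,4), (4,5), (11,12), (13,14), (11,16), (17,18), (19,20), (20,22), (18,23), (20,25), (25,26), (26,27), (21,28).
Pick (1,2); next start ≥ 2 → (3,4); next start ≥ 4 → (4,5); next start ≥ 5 → (11,12); next start ≥ 12 → (13,14); next start ≥ 14 → (17,18); next start ≥ 18 → (19,20); next start ≥ 20 → (20,22); next start ≥ 22 → (25,26); next start ≥ 26 → (26,27).
Selected 10 classes.

10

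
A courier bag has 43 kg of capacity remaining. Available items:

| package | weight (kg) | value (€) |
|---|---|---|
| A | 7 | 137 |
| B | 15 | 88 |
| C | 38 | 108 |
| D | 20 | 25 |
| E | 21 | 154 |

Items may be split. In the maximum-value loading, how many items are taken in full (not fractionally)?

3

Order: A (137/7=19.57) > E (154/21=7.33) > B (88/15=5.87) > C (108/38=2.84) > D (25/20=1.25)
Fill: take A (7 @ 137) → take E (21 @ 154) → take B (15 @ 88); 43/43 used.
3 item(s) taken whole.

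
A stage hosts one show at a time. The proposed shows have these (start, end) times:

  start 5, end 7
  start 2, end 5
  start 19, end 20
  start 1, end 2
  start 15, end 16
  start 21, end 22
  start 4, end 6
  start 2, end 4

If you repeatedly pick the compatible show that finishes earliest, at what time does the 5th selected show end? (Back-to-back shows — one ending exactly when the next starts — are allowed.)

20

Sorted by end: (1,2)  (2,4)  (2,5)  (4,6)  (5,7)  (15,16)  (19,20)  (21,22)
take (1,2); take (2,4); skip (2,5); take (4,6); take (15,16); take (19,20); take (21,22).
Selected: (1,2) (2,4) (4,6) (15,16) (19,20) (21,22)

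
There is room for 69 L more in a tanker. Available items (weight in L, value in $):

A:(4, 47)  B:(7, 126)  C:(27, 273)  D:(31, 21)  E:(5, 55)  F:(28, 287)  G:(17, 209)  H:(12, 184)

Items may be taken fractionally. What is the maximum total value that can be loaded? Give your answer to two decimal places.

867.00

Ratios (sorted): B 18.00, H 15.33, G 12.29, A 11.75, E 11.00, F 10.25, C 10.11, D 0.68
take B (7 @ 126); take H (12 @ 184); take G (17 @ 209); take A (4 @ 47); take E (5 @ 55); take 24/28 of F → 246.00. Capacity used 69/69.
Total value = 867.00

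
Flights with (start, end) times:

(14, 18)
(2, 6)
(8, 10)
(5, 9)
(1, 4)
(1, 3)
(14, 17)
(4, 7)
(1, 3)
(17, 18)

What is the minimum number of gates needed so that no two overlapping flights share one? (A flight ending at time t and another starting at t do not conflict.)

The answer is the maximum number of intervals overlapping at any instant.
Events (time:±→running): 1:+→1 1:+→2 1:+→3 2:+→4 … peak 4.

4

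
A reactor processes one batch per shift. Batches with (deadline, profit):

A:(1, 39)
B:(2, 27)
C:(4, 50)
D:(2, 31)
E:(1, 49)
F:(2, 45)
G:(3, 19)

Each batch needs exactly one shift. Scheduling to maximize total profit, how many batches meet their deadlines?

4

Take jobs in profit order; each goes to the latest open slot no later than its deadline.
By profit: C(d4,50), E(d1,49), F(d2,45), A(d1,39), D(d2,31), B(d2,27), G(d3,19)
C→slot 4; E→slot 1; F→slot 2; A skipped; D skipped; B skipped; G→slot 3.
4 of 7 scheduled.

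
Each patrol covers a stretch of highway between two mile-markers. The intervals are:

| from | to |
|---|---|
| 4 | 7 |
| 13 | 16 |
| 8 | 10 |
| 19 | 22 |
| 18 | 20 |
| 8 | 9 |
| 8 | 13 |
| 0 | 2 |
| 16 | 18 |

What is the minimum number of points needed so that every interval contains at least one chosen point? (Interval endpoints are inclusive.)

Process intervals by earliest right end; each time one isn't hit yet, stab at its right endpoint.
Sorted: [0,2] [4,7] [8,9] [8,10] [8,13] [13,16] [16,18] [18,20] [19,22]
{[0,2]} hit by 2; {[4,7]} hit by 7; {[8,9],[8,10],[8,13]} hit by 9; {[13,16],[16,18]} hit by 16; {[18,20],[19,22]} hit by 20.
Points: 2, 7, 9, 16, 20 (5 total).

5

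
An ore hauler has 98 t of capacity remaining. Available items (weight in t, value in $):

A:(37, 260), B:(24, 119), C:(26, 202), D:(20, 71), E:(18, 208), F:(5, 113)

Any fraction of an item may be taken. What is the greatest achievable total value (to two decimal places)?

842.50

Greedy by value/weight ratio, highest first.
Ratios (sorted): F 22.60, E 11.56, C 7.77, A 7.03, B 4.96, D 3.55
take F (5 @ 113); take E (18 @ 208); take C (26 @ 202); take A (37 @ 260); take 12/24 of B → 59.50. Capacity used 98/98.
Total value = 842.50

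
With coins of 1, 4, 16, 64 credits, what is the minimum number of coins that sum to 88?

4

Greedy: take as many of the largest coin as possible, then repeat with the remainder.
88 = 1×64 + 1×16 + 2×4
Total coins = 1 + 1 + 2 = 4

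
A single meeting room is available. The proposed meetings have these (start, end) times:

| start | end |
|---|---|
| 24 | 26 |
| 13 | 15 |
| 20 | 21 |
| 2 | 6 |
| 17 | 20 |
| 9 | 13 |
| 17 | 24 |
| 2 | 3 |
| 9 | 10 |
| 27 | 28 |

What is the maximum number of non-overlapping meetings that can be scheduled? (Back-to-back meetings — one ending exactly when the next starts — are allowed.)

By end time: (2,3), (2,6), (9,10), (9,13), (13,15), (17,20), (20,21), (17,24), (24,26), (27,28).
Pick (2,3); next start ≥ 3 → (9,10); next start ≥ 10 → (13,15); next start ≥ 15 → (17,20); next start ≥ 20 → (20,21); next start ≥ 21 → (24,26); next start ≥ 26 → (27,28).
Selected 7 meetings.

7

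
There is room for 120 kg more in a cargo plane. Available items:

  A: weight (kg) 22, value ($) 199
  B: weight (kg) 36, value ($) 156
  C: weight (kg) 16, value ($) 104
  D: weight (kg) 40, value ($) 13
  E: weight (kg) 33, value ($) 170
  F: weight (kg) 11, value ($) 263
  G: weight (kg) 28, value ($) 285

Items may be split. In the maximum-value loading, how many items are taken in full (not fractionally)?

Order: F (263/11=23.91) > G (285/28=10.18) > A (199/22=9.05) > C (104/16=6.50) > E (170/33=5.15) > B (156/36=4.33) > D (13/40=0.33)
Fill: take F (11 @ 263) → take G (28 @ 285) → take A (22 @ 199) → take C (16 @ 104) → take E (33 @ 170) → take 10/36 of B → 43.33; 120/120 used.
5 item(s) taken whole; one partial (take 10/36 of B).

5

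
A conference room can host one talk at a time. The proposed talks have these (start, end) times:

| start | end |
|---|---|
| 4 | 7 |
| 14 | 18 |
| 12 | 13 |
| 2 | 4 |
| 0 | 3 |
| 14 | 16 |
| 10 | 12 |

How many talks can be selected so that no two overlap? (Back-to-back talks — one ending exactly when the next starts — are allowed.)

Sorted by end: (0,3)  (2,4)  (4,7)  (10,12)  (12,13)  (14,16)  (14,18)
take (0,3); take (4,7); take (10,12); take (12,13); take (14,16).
Selected 5 talks.

5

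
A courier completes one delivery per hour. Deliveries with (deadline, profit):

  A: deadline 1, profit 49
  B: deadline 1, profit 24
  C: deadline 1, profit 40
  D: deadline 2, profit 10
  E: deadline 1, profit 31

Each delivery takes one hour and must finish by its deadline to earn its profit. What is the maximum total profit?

Take jobs in profit order; each goes to the latest open slot no later than its deadline.
Profit order: A=49 C=40 E=31 B=24 D=10
Assign: A→slot 1, C skipped, E skipped, B skipped, D→slot 2.
Slots: [1:A] [2:D]
Profit = 49 + 10 = 59

59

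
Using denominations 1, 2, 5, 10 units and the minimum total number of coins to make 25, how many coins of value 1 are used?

0

25 = 2×10 + 1×5
Count of 1: 0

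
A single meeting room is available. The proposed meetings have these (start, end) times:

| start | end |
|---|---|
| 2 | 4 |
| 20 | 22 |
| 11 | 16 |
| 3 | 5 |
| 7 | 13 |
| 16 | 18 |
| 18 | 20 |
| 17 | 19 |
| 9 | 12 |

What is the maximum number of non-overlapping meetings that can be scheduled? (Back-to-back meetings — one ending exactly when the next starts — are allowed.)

Sorted by end: (2,4)  (3,5)  (9,12)  (7,13)  (11,16)  (16,18)  (17,19)  (18,20)  (20,22)
take (2,4); take (9,12); skip (7,13); take (16,18); skip (17,19); take (18,20); take (20,22).
Selected 5 meetings.

5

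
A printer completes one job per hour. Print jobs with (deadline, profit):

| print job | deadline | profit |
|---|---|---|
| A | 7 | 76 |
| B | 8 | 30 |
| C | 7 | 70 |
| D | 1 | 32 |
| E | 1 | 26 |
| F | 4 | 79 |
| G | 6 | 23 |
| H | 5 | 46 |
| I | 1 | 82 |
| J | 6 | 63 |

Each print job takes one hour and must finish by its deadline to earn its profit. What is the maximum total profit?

Profit order: I=82 F=79 A=76 C=70 J=63 H=46 D=32 B=30 E=26 G=23
Assign: I→slot 1, F→slot 4, A→slot 7, C→slot 6, J→slot 5, H→slot 3, D skipped, B→slot 8, E skipped, G→slot 2.
Slots: [1:I] [2:G] [3:H] [4:F] [5:J] [6:C] [7:A] [8:B]
Profit = 82 + 23 + 46 + 79 + 63 + 70 + 76 + 30 = 469

469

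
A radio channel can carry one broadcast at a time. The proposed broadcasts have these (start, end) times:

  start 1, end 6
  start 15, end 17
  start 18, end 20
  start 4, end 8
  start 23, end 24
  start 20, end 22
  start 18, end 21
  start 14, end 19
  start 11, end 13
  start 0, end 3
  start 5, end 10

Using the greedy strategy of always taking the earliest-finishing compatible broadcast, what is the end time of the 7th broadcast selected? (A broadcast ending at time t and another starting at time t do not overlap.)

24

By end time: (0,3), (1,6), (4,8), (5,10), (11,13), (15,17), (14,19), (18,20), (18,21), (20,22), (23,24).
Pick (0,3); next start ≥ 3 → (4,8); next start ≥ 8 → (11,13); next start ≥ 13 → (15,17); next start ≥ 17 → (18,20); next start ≥ 20 → (20,22); next start ≥ 22 → (23,24).
Selected: (0,3) (4,8) (11,13) (15,17) (18,20) (20,22) (23,24)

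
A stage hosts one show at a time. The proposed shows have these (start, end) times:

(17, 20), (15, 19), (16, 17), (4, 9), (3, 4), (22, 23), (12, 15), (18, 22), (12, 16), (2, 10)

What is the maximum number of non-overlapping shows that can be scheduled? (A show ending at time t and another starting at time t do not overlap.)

6

Sort by end time and greedily take each interval whose start is ≥ the last chosen end.
By end time: (3,4), (4,9), (2,10), (12,15), (12,16), (16,17), (15,19), (17,20), (18,22), (22,23).
Pick (3,4); next start ≥ 4 → (4,9); next start ≥ 9 → (12,15); next start ≥ 15 → (16,17); next start ≥ 17 → (17,20); next start ≥ 20 → (22,23).
Selected 6 shows.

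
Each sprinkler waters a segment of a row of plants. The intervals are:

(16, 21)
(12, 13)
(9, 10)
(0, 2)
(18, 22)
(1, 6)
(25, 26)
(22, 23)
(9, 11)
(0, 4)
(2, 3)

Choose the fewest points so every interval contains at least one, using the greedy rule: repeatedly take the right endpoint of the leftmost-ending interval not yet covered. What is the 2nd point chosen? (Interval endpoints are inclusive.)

10

Sorted: [0,2] [2,3] [0,4] [1,6] [9,10] [9,11] [12,13] [16,21] [18,22] [22,23] [25,26]
{[0,2],[2,3],[0,4],[1,6]} hit by 2; {[9,10],[9,11]} hit by 10; {[12,13]} hit by 13; {[16,21],[18,22]} hit by 21; {[22,23]} hit by 23; {[25,26]} hit by 26.
Points: 2, 10, 13, 21, 23, 26 (6 total).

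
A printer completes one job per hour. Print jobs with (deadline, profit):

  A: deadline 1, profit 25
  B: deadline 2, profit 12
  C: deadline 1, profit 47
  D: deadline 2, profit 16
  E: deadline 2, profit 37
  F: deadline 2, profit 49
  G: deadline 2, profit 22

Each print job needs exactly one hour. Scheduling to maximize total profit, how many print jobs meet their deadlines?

Take jobs in profit order; each goes to the latest open slot no later than its deadline.
By profit: F(d2,49), C(d1,47), E(d2,37), A(d1,25), G(d2,22), D(d2,16), B(d2,12)
F→slot 2; C→slot 1; E skipped; A skipped; G skipped; D skipped; B skipped.
2 of 7 scheduled.

2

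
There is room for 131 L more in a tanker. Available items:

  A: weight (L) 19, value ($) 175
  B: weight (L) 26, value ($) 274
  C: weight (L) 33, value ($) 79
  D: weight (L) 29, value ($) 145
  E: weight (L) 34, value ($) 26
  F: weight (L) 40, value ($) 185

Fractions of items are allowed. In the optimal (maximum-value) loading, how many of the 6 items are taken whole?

4

Order: B (274/26=10.54) > A (175/19=9.21) > D (145/29=5.00) > F (185/40=4.62) > C (79/33=2.39) > E (26/34=0.76)
Fill: take B (26 @ 274) → take A (19 @ 175) → take D (29 @ 145) → take F (40 @ 185) → take 17/33 of C → 40.70; 131/131 used.
4 item(s) taken whole; one partial (take 17/33 of C).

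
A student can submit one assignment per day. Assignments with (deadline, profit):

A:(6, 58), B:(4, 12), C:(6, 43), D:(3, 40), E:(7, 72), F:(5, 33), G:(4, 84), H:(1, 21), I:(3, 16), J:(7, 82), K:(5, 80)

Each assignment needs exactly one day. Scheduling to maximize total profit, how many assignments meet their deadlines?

7

Sort by profit descending; place each in the latest free slot ≤ its deadline.
Profit order: G=84 J=82 K=80 E=72 A=58 C=43 D=40 F=33 H=21 I=16 B=12
Assign: G→slot 4, J→slot 7, K→slot 5, E→slot 6, A→slot 3, C→slot 2, D→slot 1, F skipped, H skipped, I skipped, B skipped.
Slots: [1:D] [2:C] [3:A] [4:G] [5:K] [6:E] [7:J]
7 of 11 scheduled.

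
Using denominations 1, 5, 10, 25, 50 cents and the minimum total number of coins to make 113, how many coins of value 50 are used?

Use the largest denomination that fits, subtract, and repeat.
113 − 2×50→13 − 1×10→3 − 3×1→0
Count of 50: 2

2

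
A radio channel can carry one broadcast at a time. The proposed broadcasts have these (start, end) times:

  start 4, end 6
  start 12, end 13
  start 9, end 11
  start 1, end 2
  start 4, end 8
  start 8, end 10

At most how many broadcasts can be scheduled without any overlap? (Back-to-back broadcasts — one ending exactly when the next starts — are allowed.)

4

Order by finish time; keep every interval that doesn't clash with the previous kept one.
Sorted by end: (1,2)  (4,6)  (4,8)  (8,10)  (9,11)  (12,13)
take (1,2); take (4,6); take (8,10); skip (9,11); take (12,13).
Selected 4 broadcasts.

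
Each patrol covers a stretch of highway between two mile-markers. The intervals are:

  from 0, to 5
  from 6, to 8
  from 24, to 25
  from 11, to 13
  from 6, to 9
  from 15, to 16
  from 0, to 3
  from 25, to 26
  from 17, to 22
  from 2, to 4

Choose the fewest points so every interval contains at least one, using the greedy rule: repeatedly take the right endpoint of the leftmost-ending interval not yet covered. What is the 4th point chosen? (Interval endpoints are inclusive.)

Process intervals by earliest right end; each time one isn't hit yet, stab at its right endpoint.
By right end: [0,3]  [2,4]  [0,5]  [6,8]  [6,9]  [11,13]  [15,16]  [17,22]  [24,25]  [25,26]
[0,3] uncovered → point at 3; [6,8] uncovered → point at 8; [11,13] uncovered → point at 13; [15,16] uncovered → point at 16; [17,22] uncovered → point at 22; [24,25] uncovered → point at 25.
Points: 3, 8, 13, 16, 22, 25 (6 total).

16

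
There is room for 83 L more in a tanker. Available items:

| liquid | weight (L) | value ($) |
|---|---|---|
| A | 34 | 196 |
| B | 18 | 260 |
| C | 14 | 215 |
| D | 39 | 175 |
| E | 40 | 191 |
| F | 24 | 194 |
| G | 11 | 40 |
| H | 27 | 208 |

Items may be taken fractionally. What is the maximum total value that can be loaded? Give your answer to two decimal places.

Sort by value per unit weight and fill in that order.
Ratios (sorted): C 15.36, B 14.44, F 8.08, H 7.70, A 5.76, E 4.78, D 4.49, G 3.64
take C (14 @ 215); take B (18 @ 260); take F (24 @ 194); take H (27 @ 208). Capacity used 83/83.
Total value = 877.00

877.00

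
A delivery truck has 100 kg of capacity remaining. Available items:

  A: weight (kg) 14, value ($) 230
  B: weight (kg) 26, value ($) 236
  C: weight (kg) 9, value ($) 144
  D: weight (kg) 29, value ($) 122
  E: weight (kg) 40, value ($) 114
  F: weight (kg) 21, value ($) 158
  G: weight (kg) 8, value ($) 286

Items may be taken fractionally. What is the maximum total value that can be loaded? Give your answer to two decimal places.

Order: G (286/8=35.75) > A (230/14=16.43) > C (144/9=16.00) > B (236/26=9.08) > F (158/21=7.52) > D (122/29=4.21) > E (114/40=2.85)
Fill: take G (8 @ 286) → take A (14 @ 230) → take C (9 @ 144) → take B (26 @ 236) → take F (21 @ 158) → take 22/29 of D → 92.55; 100/100 used.
Total value = 1146.55

1146.55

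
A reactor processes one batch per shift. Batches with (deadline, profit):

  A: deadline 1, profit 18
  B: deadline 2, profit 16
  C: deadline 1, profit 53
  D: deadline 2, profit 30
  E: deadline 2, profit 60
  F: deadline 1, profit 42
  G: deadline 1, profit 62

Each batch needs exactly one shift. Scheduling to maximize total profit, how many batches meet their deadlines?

Profit order: G=62 E=60 C=53 F=42 D=30 A=18 B=16
Assign: G→slot 1, E→slot 2, C skipped, F skipped, D skipped, A skipped, B skipped.
Slots: [1:G] [2:E]
2 of 7 scheduled.

2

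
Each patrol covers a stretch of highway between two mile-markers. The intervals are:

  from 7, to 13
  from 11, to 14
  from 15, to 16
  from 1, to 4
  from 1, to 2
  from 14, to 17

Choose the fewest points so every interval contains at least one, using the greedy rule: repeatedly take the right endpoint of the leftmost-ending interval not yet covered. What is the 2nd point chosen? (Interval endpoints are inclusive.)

13

Process intervals by earliest right end; each time one isn't hit yet, stab at its right endpoint.
By right end: [1,2]  [1,4]  [7,13]  [11,14]  [15,16]  [14,17]
[1,2] uncovered → point at 2; [7,13] uncovered → point at 13; [15,16] uncovered → point at 16.
Points: 2, 13, 16 (3 total).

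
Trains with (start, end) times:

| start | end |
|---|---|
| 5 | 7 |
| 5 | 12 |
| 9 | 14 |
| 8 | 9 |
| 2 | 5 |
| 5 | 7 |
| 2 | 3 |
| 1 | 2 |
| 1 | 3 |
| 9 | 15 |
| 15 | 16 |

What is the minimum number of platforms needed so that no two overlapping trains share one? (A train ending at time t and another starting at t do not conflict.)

3

Count concurrent intervals with a sweep; the peak is the room count.
Events (time:±→running): 1:+→1 1:+→2 2:-→1 2:+→2 2:+→3 … peak 3.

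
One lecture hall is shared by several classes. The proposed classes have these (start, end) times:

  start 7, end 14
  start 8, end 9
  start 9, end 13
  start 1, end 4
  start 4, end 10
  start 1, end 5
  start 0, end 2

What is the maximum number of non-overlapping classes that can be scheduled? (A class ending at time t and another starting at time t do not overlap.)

3

Greedy by earliest finish: after sorting by end time, pick each interval compatible with the last pick.
Sorted by end: (0,2)  (1,4)  (1,5)  (8,9)  (4,10)  (9,13)  (7,14)
take (0,2); take (8,9); take (9,13).
Selected 3 classes.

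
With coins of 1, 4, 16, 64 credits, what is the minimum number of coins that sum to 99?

99 = 1×64 + 2×16 + 3×1
Total coins = 1 + 2 + 3 = 6

6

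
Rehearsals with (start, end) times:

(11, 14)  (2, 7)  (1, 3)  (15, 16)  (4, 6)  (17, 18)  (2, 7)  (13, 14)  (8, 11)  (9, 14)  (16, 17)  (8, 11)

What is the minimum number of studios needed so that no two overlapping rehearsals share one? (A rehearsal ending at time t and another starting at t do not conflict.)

The answer is the maximum number of intervals overlapping at any instant.
starts: [1, 2, 2, 4, 8, 8, 9, 11, 13, 15, 16, 17]
ends:   [3, 6, 7, 7, 11, 11, 14, 14, 14, 16, 17, 18]
s1→1 s2→2 s2→3  — peak 3.

3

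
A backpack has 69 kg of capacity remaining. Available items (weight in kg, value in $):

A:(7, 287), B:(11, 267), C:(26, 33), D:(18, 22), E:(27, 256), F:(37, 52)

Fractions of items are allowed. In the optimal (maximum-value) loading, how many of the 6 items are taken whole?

3

Order: A (287/7=41.00) > B (267/11=24.27) > E (256/27=9.48) > F (52/37=1.41) > C (33/26=1.27) > D (22/18=1.22)
Fill: take A (7 @ 287) → take B (11 @ 267) → take E (27 @ 256) → take 24/37 of F → 33.73; 69/69 used.
3 item(s) taken whole; one partial (take 24/37 of F).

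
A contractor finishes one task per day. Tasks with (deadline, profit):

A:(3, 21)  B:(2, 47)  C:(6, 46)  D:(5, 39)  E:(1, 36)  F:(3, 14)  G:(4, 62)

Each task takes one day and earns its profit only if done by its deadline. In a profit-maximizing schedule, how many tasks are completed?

6

Profit order: G=62 B=47 C=46 D=39 E=36 A=21 F=14
Assign: G→slot 4, B→slot 2, C→slot 6, D→slot 5, E→slot 1, A→slot 3, F skipped.
Slots: [1:E] [2:B] [3:A] [4:G] [5:D] [6:C]
6 of 7 scheduled.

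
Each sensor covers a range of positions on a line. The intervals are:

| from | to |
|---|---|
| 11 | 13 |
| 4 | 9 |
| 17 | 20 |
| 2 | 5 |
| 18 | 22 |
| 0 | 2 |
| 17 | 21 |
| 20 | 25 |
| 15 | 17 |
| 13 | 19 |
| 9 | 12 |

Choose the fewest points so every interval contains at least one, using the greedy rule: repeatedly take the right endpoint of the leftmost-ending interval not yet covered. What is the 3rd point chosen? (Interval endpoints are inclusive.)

13

By right end: [0,2]  [2,5]  [4,9]  [9,12]  [11,13]  [15,17]  [13,19]  [17,20]  [17,21]  [18,22]  [20,25]
[0,2] uncovered → point at 2; [4,9] uncovered → point at 9; [11,13] uncovered → point at 13; [15,17] uncovered → point at 17; [18,22] uncovered → point at 22.
Points: 2, 9, 13, 17, 22 (5 total).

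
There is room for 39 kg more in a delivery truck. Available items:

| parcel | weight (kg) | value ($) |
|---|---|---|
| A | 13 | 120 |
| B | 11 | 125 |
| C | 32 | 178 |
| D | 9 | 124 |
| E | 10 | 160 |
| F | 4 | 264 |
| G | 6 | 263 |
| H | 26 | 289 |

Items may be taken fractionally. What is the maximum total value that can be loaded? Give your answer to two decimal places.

924.64

Sort by value per unit weight and fill in that order.
Order: F (264/4=66.00) > G (263/6=43.83) > E (160/10=16.00) > D (124/9=13.78) > B (125/11=11.36) > H (289/26=11.12) > A (120/13=9.23) > C (178/32=5.56)
Fill: take F (4 @ 264) → take G (6 @ 263) → take E (10 @ 160) → take D (9 @ 124) → take 10/11 of B → 113.64; 39/39 used.
Total value = 924.64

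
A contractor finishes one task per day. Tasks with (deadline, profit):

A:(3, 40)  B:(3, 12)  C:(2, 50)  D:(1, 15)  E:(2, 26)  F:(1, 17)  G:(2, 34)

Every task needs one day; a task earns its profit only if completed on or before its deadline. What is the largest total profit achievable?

Profit order: C=50 A=40 G=34 E=26 F=17 D=15 B=12
Assign: C→slot 2, A→slot 3, G→slot 1, E skipped, F skipped, D skipped, B skipped.
Slots: [1:G] [2:C] [3:A]
Profit = 34 + 50 + 40 = 124

124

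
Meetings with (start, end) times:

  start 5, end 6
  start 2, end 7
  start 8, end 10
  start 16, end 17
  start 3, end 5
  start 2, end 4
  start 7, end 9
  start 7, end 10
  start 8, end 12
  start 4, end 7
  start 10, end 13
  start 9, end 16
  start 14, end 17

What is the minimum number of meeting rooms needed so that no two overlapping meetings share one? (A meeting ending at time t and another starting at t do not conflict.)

4

Count concurrent intervals with a sweep; the peak is the room count.
starts: [2, 2, 3, 4, 5, 7, 7, 8, 8, 9, 10, 14, 16]
ends:   [4, 5, 6, 7, 7, 9, 10, 10, 12, 13, 16, 17, 17]
s2→1 s2→2 s3→3 e4→2 s4→3 e5→2 s5→3 e6→2 e7→1 e7→0 s7→1 s7→2 s8→3 s8→4  — peak 4.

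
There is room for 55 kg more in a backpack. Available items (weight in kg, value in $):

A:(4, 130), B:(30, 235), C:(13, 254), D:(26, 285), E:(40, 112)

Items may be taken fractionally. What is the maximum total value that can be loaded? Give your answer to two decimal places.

763.00

Sort by value per unit weight and fill in that order.
Order: A (130/4=32.50) > C (254/13=19.54) > D (285/26=10.96) > B (235/30=7.83) > E (112/40=2.80)
Fill: take A (4 @ 130) → take C (13 @ 254) → take D (26 @ 285) → take 12/30 of B → 94.00; 55/55 used.
Total value = 763.00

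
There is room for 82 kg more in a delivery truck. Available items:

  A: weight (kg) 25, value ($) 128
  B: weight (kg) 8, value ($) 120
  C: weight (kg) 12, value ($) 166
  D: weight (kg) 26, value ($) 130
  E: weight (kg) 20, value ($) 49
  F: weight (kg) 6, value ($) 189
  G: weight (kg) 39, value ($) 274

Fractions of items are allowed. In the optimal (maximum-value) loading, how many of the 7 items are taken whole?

4

Sort by value per unit weight and fill in that order.
Ratios (sorted): F 31.50, B 15.00, C 13.83, G 7.03, A 5.12, D 5.00, E 2.45
take F (6 @ 189); take B (8 @ 120); take C (12 @ 166); take G (39 @ 274); take 17/25 of A → 87.04. Capacity used 82/82.
4 item(s) taken whole; one partial (take 17/25 of A).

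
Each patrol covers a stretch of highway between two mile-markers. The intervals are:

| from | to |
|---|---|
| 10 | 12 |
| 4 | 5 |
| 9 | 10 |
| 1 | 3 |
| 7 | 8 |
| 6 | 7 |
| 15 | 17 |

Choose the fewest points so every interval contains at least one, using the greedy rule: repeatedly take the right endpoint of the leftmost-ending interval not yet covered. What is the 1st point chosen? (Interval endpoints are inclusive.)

3

Process intervals by earliest right end; each time one isn't hit yet, stab at its right endpoint.
By right end: [1,3]  [4,5]  [6,7]  [7,8]  [9,10]  [10,12]  [15,17]
[1,3] uncovered → point at 3; [4,5] uncovered → point at 5; [6,7] uncovered → point at 7; [9,10] uncovered → point at 10; [15,17] uncovered → point at 17.
Points: 3, 5, 7, 10, 17 (5 total).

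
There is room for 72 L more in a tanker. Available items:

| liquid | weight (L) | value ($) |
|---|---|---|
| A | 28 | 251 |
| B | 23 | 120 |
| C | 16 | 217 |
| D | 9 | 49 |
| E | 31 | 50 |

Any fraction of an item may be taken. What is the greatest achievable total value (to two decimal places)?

Sort by value per unit weight and fill in that order.
Order: C (217/16=13.56) > A (251/28=8.96) > D (49/9=5.44) > B (120/23=5.22) > E (50/31=1.61)
Fill: take C (16 @ 217) → take A (28 @ 251) → take D (9 @ 49) → take 19/23 of B → 99.13; 72/72 used.
Total value = 616.13

616.13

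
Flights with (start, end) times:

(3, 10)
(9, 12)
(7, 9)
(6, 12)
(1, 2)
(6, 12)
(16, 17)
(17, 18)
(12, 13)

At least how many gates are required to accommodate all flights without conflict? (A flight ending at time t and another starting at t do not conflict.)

4

The answer is the maximum number of intervals overlapping at any instant.
starts: [1, 3, 6, 6, 7, 9, 12, 16, 17]
ends:   [2, 9, 10, 12, 12, 12, 13, 17, 18]
s1→1 e2→0 s3→1 s6→2 s6→3 s7→4  — peak 4.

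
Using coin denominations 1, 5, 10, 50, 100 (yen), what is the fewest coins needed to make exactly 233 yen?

233 − 2×100→33 − 3×10→3 − 3×1→0
Total coins = 2 + 3 + 3 = 8

8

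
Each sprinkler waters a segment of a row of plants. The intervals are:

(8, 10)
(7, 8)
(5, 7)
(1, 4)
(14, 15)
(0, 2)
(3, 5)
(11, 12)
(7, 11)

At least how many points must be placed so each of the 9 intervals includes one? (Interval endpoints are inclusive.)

5

Sort by right endpoint; whenever an interval is uncovered, place a point at its right end.
By right end: [0,2]  [1,4]  [3,5]  [5,7]  [7,8]  [8,10]  [7,11]  [11,12]  [14,15]
[0,2] uncovered → point at 2; [3,5] uncovered → point at 5; [7,8] uncovered → point at 8; [11,12] uncovered → point at 12; [14,15] uncovered → point at 15.
Points: 2, 5, 8, 12, 15 (5 total).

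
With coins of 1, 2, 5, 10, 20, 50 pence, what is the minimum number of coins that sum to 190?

5

190 = 3×50 + 2×20
Total coins = 3 + 2 = 5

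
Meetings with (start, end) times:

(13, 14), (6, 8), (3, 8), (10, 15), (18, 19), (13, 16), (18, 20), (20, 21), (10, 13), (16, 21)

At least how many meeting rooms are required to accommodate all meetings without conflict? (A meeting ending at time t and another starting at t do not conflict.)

starts: [3, 6, 10, 10, 13, 13, 16, 18, 18, 20]
ends:   [8, 8, 13, 14, 15, 16, 19, 20, 21, 21]
s3→1 s6→2 e8→1 e8→0 s10→1 s10→2 e13→1 s13→2 s13→3  — peak 3.

3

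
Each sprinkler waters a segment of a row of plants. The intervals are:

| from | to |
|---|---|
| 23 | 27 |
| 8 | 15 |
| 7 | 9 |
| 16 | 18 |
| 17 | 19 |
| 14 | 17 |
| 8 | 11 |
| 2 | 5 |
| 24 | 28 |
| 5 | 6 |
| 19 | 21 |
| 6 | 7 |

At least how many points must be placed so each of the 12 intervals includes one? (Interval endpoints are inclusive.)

6

Process intervals by earliest right end; each time one isn't hit yet, stab at its right endpoint.
Sorted: [2,5] [5,6] [6,7] [7,9] [8,11] [8,15] [14,17] [16,18] [17,19] [19,21] [23,27] [24,28]
{[2,5],[5,6]} hit by 5; {[6,7],[7,9]} hit by 7; {[8,11],[8,15]} hit by 11; {[14,17],[16,18],[17,19]} hit by 17; {[19,21]} hit by 21; {[23,27],[24,28]} hit by 27.
Points: 5, 7, 11, 17, 21, 27 (6 total).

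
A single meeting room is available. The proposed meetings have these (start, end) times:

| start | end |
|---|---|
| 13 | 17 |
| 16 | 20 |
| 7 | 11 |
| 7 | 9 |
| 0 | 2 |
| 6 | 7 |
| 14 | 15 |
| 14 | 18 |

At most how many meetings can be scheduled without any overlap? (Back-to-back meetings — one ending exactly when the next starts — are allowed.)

Sort by end time and greedily take each interval whose start is ≥ the last chosen end.
Sorted by end: (0,2)  (6,7)  (7,9)  (7,11)  (14,15)  (13,17)  (14,18)  (16,20)
take (0,2); take (6,7); take (7,9); skip (7,11); take (14,15); take (16,20).
Selected 5 meetings.

5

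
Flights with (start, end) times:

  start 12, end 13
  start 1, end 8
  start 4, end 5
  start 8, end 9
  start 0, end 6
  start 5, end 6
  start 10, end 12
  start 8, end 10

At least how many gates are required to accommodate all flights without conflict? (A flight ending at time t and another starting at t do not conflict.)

3

starts: [0, 1, 4, 5, 8, 8, 10, 12]
ends:   [5, 6, 6, 8, 9, 10, 12, 13]
s0→1 s1→2 s4→3  — peak 3.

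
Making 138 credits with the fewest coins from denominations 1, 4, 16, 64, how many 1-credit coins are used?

2

Greedy: take as many of the largest coin as possible, then repeat with the remainder.
138 = 2×64 + 2×4 + 2×1
Count of 1: 2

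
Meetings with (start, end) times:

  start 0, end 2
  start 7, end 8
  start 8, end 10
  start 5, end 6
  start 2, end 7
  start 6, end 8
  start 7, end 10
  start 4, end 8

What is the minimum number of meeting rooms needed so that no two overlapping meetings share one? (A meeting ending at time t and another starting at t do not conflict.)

The answer is the maximum number of intervals overlapping at any instant.
Events (time:±→running): 0:+→1 2:-→0 2:+→1 4:+→2 5:+→3 6:-→2 6:+→3 7:-→2 7:+→3 7:+→4 … peak 4.

4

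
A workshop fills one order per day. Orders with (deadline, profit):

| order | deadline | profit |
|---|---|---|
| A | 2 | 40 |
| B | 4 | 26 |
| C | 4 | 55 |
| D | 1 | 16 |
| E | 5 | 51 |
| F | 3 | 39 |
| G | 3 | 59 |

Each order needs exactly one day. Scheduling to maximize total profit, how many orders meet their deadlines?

Sort by profit descending; place each in the latest free slot ≤ its deadline.
By profit: G(d3,59), C(d4,55), E(d5,51), A(d2,40), F(d3,39), B(d4,26), D(d1,16)
G→slot 3; C→slot 4; E→slot 5; A→slot 2; F→slot 1; B skipped; D skipped.
5 of 7 scheduled.

5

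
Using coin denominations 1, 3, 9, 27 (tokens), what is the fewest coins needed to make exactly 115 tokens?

7

115 = 4×27 + 2×3 + 1×1
Total coins = 4 + 2 + 1 = 7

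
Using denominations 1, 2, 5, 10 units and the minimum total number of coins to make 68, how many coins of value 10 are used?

Greedy: take as many of the largest coin as possible, then repeat with the remainder.
68 − 6×10→8 − 1×5→3 − 1×2→1 − 1×1→0
Count of 10: 6

6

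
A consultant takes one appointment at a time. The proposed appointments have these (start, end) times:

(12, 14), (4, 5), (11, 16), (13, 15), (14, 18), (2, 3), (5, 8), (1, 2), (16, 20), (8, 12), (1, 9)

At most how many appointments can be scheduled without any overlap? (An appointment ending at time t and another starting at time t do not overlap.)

7

Order by finish time; keep every interval that doesn't clash with the previous kept one.
By end time: (1,2), (2,3), (4,5), (5,8), (1,9), (8,12), (12,14), (13,15), (11,16), (14,18), (16,20).
Pick (1,2); next start ≥ 2 → (2,3); next start ≥ 3 → (4,5); next start ≥ 5 → (5,8); next start ≥ 8 → (8,12); next start ≥ 12 → (12,14); next start ≥ 14 → (14,18).
Selected 7 appointments.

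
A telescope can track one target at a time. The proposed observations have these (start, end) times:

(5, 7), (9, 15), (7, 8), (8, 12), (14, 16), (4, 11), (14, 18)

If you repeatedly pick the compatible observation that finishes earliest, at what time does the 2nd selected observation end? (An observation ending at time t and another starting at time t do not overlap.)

Sort by end time and greedily take each interval whose start is ≥ the last chosen end.
Sorted by end: (5,7)  (7,8)  (4,11)  (8,12)  (9,15)  (14,16)  (14,18)
take (5,7); take (7,8); skip (4,11); take (8,12); take (14,16); skip (14,18).
Selected: (5,7) (7,8) (8,12) (14,16)

8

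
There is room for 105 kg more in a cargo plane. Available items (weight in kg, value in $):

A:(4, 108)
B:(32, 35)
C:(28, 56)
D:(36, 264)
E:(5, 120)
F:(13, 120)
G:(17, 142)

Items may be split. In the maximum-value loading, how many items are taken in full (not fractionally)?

Ratios (sorted): A 27.00, E 24.00, F 9.23, G 8.35, D 7.33, C 2.00, B 1.09
take A (4 @ 108); take E (5 @ 120); take F (13 @ 120); take G (17 @ 142); take D (36 @ 264); take C (28 @ 56); take 2/32 of B → 2.19. Capacity used 105/105.
6 item(s) taken whole; one partial (take 2/32 of B).

6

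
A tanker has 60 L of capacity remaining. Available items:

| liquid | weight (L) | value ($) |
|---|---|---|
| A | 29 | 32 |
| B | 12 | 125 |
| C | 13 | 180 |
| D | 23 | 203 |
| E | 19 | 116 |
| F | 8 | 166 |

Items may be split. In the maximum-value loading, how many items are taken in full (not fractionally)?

4

Sort by value per unit weight and fill in that order.
Ratios (sorted): F 20.75, C 13.85, B 10.42, D 8.83, E 6.11, A 1.10
take F (8 @ 166); take C (13 @ 180); take B (12 @ 125); take D (23 @ 203); take 4/19 of E → 24.42. Capacity used 60/60.
4 item(s) taken whole; one partial (take 4/19 of E).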